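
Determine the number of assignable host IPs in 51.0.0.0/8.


Host bits = 32 - 8 = 24
Total addresses = 2^24 = 16777216
Usable = total - 2 (network and broadcast)
Usable hosts: 16777214


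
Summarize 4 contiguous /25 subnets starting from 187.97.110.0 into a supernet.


Original prefix: /25
Number of subnets: 4 = 2^2
New prefix = 25 - 2 = 23
Supernet: 187.97.110.0/23


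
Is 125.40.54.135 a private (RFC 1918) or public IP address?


RFC 1918 private ranges:
  10.0.0.0/8 (10.0.0.0 - 10.255.255.255)
  172.16.0.0/12 (172.16.0.0 - 172.31.255.255)
  192.168.0.0/16 (192.168.0.0 - 192.168.255.255)
Public (not in any RFC 1918 range)


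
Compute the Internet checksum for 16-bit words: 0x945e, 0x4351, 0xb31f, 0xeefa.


Sum all words (with carry folding):
+ 0x945e = 0x945e
+ 0x4351 = 0xd7af
+ 0xb31f = 0x8acf
+ 0xeefa = 0x79ca
One's complement: ~0x79ca
Checksum = 0x8635


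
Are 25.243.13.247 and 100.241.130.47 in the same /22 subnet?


Mask: 255.255.252.0
25.243.13.247 AND mask = 25.243.12.0
100.241.130.47 AND mask = 100.241.128.0
No, different subnets (25.243.12.0 vs 100.241.128.0)


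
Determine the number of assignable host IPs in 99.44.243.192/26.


Host bits = 32 - 26 = 6
Total addresses = 2^6 = 64
Usable = total - 2 (network and broadcast)
Usable hosts: 62


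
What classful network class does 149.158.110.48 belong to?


First octet: 149
Binary: 10010101
10xxxxxx -> Class B (128-191)
Class B, default mask 255.255.0.0 (/16)


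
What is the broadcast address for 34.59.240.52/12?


Network: 34.48.0.0/12
Host bits = 20
Set all host bits to 1:
Broadcast: 34.63.255.255


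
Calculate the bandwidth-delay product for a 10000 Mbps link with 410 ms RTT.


BDP = bandwidth * RTT
= 10000 Mbps * 410 ms
= 10000 * 1e6 * 410 / 1000 bits
= 4100000000 bits
= 512500000 bytes
= 500488.2812 KB
BDP = 4100000000 bits (512500000 bytes)


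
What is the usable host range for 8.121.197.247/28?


Network: 8.121.197.240
Broadcast: 8.121.197.255
First usable = network + 1
Last usable = broadcast - 1
Range: 8.121.197.241 to 8.121.197.254


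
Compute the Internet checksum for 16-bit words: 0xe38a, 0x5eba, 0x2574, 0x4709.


Sum all words (with carry folding):
+ 0xe38a = 0xe38a
+ 0x5eba = 0x4245
+ 0x2574 = 0x67b9
+ 0x4709 = 0xaec2
One's complement: ~0xaec2
Checksum = 0x513d


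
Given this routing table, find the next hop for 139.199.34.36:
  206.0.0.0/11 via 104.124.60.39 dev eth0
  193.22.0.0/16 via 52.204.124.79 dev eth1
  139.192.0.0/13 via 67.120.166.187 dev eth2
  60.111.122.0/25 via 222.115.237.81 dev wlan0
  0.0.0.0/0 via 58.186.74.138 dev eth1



Longest prefix match for 139.199.34.36:
  /11 206.0.0.0: no
  /16 193.22.0.0: no
  /13 139.192.0.0: MATCH
  /25 60.111.122.0: no
  /0 0.0.0.0: MATCH
Selected: next-hop 67.120.166.187 via eth2 (matched /13)


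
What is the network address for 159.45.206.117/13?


IP:   10011111.00101101.11001110.01110101
Mask: 11111111.11111000.00000000.00000000
AND operation:
Net:  10011111.00101000.00000000.00000000
Network: 159.40.0.0/13


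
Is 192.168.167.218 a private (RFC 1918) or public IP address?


RFC 1918 private ranges:
  10.0.0.0/8 (10.0.0.0 - 10.255.255.255)
  172.16.0.0/12 (172.16.0.0 - 172.31.255.255)
  192.168.0.0/16 (192.168.0.0 - 192.168.255.255)
Private (in 192.168.0.0/16)


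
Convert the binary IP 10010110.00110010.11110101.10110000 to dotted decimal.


10010110 = 150
00110010 = 50
11110101 = 245
10110000 = 176
IP: 150.50.245.176


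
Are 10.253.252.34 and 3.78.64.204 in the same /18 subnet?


Mask: 255.255.192.0
10.253.252.34 AND mask = 10.253.192.0
3.78.64.204 AND mask = 3.78.64.0
No, different subnets (10.253.192.0 vs 3.78.64.0)


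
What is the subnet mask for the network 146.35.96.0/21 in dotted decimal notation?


/21 means 21 network bits, 11 host bits
Binary: 11111111111111111111100000000000
Mask: 255.255.248.0


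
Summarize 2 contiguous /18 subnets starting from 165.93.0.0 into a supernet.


Original prefix: /18
Number of subnets: 2 = 2^1
New prefix = 18 - 1 = 17
Supernet: 165.93.0.0/17


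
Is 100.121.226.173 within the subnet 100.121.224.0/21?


Subnet network: 100.121.224.0
Test IP AND mask: 100.121.224.0
Yes, 100.121.226.173 is in 100.121.224.0/21


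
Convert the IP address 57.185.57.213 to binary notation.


57 = 00111001
185 = 10111001
57 = 00111001
213 = 11010101
Binary: 00111001.10111001.00111001.11010101


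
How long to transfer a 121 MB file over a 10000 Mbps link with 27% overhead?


Effective throughput = 10000 * (1 - 27/100) = 7300 Mbps
File size in Mb = 121 * 8 = 968 Mb
Time = 968 / 7300
Time = 0.1326 seconds


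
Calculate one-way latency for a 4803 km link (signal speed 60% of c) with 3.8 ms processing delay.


Speed = 0.6 * 3e5 km/s = 180000 km/s
Propagation delay = 4803 / 180000 = 0.0267 s = 26.6833 ms
Processing delay = 3.8 ms
Total one-way latency = 30.4833 ms


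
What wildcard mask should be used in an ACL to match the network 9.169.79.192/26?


Subnet mask: 255.255.255.192
Wildcard = 255.255.255.255 - subnet mask
255 - 255 = 0
255 - 255 = 0
255 - 255 = 0
255 - 192 = 63
Wildcard: 0.0.0.63


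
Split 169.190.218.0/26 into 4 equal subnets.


New prefix = 26 + 2 = 28
Each subnet has 16 addresses
  169.190.218.0/28
  169.190.218.16/28
  169.190.218.32/28
  169.190.218.48/28
Subnets: 169.190.218.0/28, 169.190.218.16/28, 169.190.218.32/28, 169.190.218.48/28


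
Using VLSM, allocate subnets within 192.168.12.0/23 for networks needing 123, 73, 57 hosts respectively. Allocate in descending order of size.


123 hosts -> /25 (126 usable): 192.168.12.0/25
73 hosts -> /25 (126 usable): 192.168.12.128/25
57 hosts -> /26 (62 usable): 192.168.13.0/26
Allocation: 192.168.12.0/25 (123 hosts, 126 usable); 192.168.12.128/25 (73 hosts, 126 usable); 192.168.13.0/26 (57 hosts, 62 usable)


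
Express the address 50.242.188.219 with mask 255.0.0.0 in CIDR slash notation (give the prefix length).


Binary: 11111111.00000000.00000000.00000000
Count leading 1s
Prefix: /8


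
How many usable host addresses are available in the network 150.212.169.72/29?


Host bits = 32 - 29 = 3
Total addresses = 2^3 = 8
Usable = total - 2 (network and broadcast)
Usable hosts: 6


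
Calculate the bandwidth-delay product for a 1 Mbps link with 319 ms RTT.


BDP = bandwidth * RTT
= 1 Mbps * 319 ms
= 1 * 1e6 * 319 / 1000 bits
= 319000 bits
= 39875 bytes
= 38.9404 KB
BDP = 319000 bits (39875 bytes)


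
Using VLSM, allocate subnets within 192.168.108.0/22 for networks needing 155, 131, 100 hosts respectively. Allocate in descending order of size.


155 hosts -> /24 (254 usable): 192.168.108.0/24
131 hosts -> /24 (254 usable): 192.168.109.0/24
100 hosts -> /25 (126 usable): 192.168.110.0/25
Allocation: 192.168.108.0/24 (155 hosts, 254 usable); 192.168.109.0/24 (131 hosts, 254 usable); 192.168.110.0/25 (100 hosts, 126 usable)


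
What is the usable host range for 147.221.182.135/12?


Network: 147.208.0.0
Broadcast: 147.223.255.255
First usable = network + 1
Last usable = broadcast - 1
Range: 147.208.0.1 to 147.223.255.254


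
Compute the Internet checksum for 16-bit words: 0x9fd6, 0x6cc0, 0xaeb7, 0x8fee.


Sum all words (with carry folding):
+ 0x9fd6 = 0x9fd6
+ 0x6cc0 = 0x0c97
+ 0xaeb7 = 0xbb4e
+ 0x8fee = 0x4b3d
One's complement: ~0x4b3d
Checksum = 0xb4c2


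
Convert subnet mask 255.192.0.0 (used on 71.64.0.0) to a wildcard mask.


Subnet mask: 255.192.0.0
Wildcard = 255.255.255.255 - subnet mask
255 - 255 = 0
255 - 192 = 63
255 - 0 = 255
255 - 0 = 255
Wildcard: 0.63.255.255


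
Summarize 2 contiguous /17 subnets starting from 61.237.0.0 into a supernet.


Original prefix: /17
Number of subnets: 2 = 2^1
New prefix = 17 - 1 = 16
Supernet: 61.237.0.0/16


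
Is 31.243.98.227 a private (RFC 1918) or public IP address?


RFC 1918 private ranges:
  10.0.0.0/8 (10.0.0.0 - 10.255.255.255)
  172.16.0.0/12 (172.16.0.0 - 172.31.255.255)
  192.168.0.0/16 (192.168.0.0 - 192.168.255.255)
Public (not in any RFC 1918 range)


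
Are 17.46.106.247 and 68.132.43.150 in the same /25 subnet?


Mask: 255.255.255.128
17.46.106.247 AND mask = 17.46.106.128
68.132.43.150 AND mask = 68.132.43.128
No, different subnets (17.46.106.128 vs 68.132.43.128)


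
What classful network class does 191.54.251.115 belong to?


First octet: 191
Binary: 10111111
10xxxxxx -> Class B (128-191)
Class B, default mask 255.255.0.0 (/16)


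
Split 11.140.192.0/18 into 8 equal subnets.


New prefix = 18 + 3 = 21
Each subnet has 2048 addresses
  11.140.192.0/21
  11.140.200.0/21
  11.140.208.0/21
  11.140.216.0/21
  11.140.224.0/21
  11.140.232.0/21
  11.140.240.0/21
  11.140.248.0/21
Subnets: 11.140.192.0/21, 11.140.200.0/21, 11.140.208.0/21, 11.140.216.0/21, 11.140.224.0/21, 11.140.232.0/21, 11.140.240.0/21, 11.140.248.0/21


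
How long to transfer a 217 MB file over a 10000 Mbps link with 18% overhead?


Effective throughput = 10000 * (1 - 18/100) = 8200 Mbps
File size in Mb = 217 * 8 = 1736 Mb
Time = 1736 / 8200
Time = 0.2117 seconds


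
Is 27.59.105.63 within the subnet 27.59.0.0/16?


Subnet network: 27.59.0.0
Test IP AND mask: 27.59.0.0
Yes, 27.59.105.63 is in 27.59.0.0/16


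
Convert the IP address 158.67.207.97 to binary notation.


158 = 10011110
67 = 01000011
207 = 11001111
97 = 01100001
Binary: 10011110.01000011.11001111.01100001


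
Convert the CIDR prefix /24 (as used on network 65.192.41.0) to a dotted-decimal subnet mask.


/24 means 24 network bits, 8 host bits
Binary: 11111111111111111111111100000000
Mask: 255.255.255.0


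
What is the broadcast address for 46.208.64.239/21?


Network: 46.208.64.0/21
Host bits = 11
Set all host bits to 1:
Broadcast: 46.208.71.255


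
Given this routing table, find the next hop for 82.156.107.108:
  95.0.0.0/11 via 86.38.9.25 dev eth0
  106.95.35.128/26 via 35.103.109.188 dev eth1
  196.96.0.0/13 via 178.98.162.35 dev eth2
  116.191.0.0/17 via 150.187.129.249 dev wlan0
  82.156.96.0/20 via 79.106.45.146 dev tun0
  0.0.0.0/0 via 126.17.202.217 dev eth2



Longest prefix match for 82.156.107.108:
  /11 95.0.0.0: no
  /26 106.95.35.128: no
  /13 196.96.0.0: no
  /17 116.191.0.0: no
  /20 82.156.96.0: MATCH
  /0 0.0.0.0: MATCH
Selected: next-hop 79.106.45.146 via tun0 (matched /20)


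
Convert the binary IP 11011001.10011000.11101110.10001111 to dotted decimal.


11011001 = 217
10011000 = 152
11101110 = 238
10001111 = 143
IP: 217.152.238.143


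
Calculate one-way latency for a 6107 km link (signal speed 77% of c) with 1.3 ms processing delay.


Speed = 0.77 * 3e5 km/s = 231000 km/s
Propagation delay = 6107 / 231000 = 0.0264 s = 26.4372 ms
Processing delay = 1.3 ms
Total one-way latency = 27.7372 ms


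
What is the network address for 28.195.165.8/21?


IP:   00011100.11000011.10100101.00001000
Mask: 11111111.11111111.11111000.00000000
AND operation:
Net:  00011100.11000011.10100000.00000000
Network: 28.195.160.0/21


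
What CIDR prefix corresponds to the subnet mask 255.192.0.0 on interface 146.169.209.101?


Binary: 11111111.11000000.00000000.00000000
Count leading 1s
Prefix: /10


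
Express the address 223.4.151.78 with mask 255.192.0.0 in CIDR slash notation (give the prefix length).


Binary: 11111111.11000000.00000000.00000000
Count leading 1s
Prefix: /10


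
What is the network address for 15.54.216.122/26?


IP:   00001111.00110110.11011000.01111010
Mask: 11111111.11111111.11111111.11000000
AND operation:
Net:  00001111.00110110.11011000.01000000
Network: 15.54.216.64/26


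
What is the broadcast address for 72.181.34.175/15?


Network: 72.180.0.0/15
Host bits = 17
Set all host bits to 1:
Broadcast: 72.181.255.255


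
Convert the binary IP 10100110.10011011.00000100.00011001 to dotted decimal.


10100110 = 166
10011011 = 155
00000100 = 4
00011001 = 25
IP: 166.155.4.25


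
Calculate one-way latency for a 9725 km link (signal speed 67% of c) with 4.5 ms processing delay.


Speed = 0.67 * 3e5 km/s = 201000 km/s
Propagation delay = 9725 / 201000 = 0.0484 s = 48.3831 ms
Processing delay = 4.5 ms
Total one-way latency = 52.8831 ms


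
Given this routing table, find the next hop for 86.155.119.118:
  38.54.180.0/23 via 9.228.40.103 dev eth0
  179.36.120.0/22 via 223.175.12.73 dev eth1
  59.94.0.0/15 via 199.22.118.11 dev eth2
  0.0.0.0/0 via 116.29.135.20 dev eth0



Longest prefix match for 86.155.119.118:
  /23 38.54.180.0: no
  /22 179.36.120.0: no
  /15 59.94.0.0: no
  /0 0.0.0.0: MATCH
Selected: next-hop 116.29.135.20 via eth0 (matched /0)


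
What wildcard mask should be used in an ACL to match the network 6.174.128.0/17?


Subnet mask: 255.255.128.0
Wildcard = 255.255.255.255 - subnet mask
255 - 255 = 0
255 - 255 = 0
255 - 128 = 127
255 - 0 = 255
Wildcard: 0.0.127.255


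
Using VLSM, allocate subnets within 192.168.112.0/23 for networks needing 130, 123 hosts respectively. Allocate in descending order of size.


130 hosts -> /24 (254 usable): 192.168.112.0/24
123 hosts -> /25 (126 usable): 192.168.113.0/25
Allocation: 192.168.112.0/24 (130 hosts, 254 usable); 192.168.113.0/25 (123 hosts, 126 usable)


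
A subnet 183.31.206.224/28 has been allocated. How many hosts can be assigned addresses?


Host bits = 32 - 28 = 4
Total addresses = 2^4 = 16
Usable = total - 2 (network and broadcast)
Usable hosts: 14


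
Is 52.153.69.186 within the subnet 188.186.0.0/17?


Subnet network: 188.186.0.0
Test IP AND mask: 52.153.0.0
No, 52.153.69.186 is not in 188.186.0.0/17


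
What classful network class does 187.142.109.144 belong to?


First octet: 187
Binary: 10111011
10xxxxxx -> Class B (128-191)
Class B, default mask 255.255.0.0 (/16)


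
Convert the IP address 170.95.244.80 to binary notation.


170 = 10101010
95 = 01011111
244 = 11110100
80 = 01010000
Binary: 10101010.01011111.11110100.01010000


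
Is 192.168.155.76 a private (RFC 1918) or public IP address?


RFC 1918 private ranges:
  10.0.0.0/8 (10.0.0.0 - 10.255.255.255)
  172.16.0.0/12 (172.16.0.0 - 172.31.255.255)
  192.168.0.0/16 (192.168.0.0 - 192.168.255.255)
Private (in 192.168.0.0/16)


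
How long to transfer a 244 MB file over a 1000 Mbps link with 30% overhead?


Effective throughput = 1000 * (1 - 30/100) = 700 Mbps
File size in Mb = 244 * 8 = 1952 Mb
Time = 1952 / 700
Time = 2.7886 seconds


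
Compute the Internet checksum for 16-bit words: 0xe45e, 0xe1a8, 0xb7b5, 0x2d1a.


Sum all words (with carry folding):
+ 0xe45e = 0xe45e
+ 0xe1a8 = 0xc607
+ 0xb7b5 = 0x7dbd
+ 0x2d1a = 0xaad7
One's complement: ~0xaad7
Checksum = 0x5528


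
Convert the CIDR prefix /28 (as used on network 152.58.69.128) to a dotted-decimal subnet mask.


/28 means 28 network bits, 4 host bits
Binary: 11111111111111111111111111110000
Mask: 255.255.255.240


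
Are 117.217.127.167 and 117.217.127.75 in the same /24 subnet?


Mask: 255.255.255.0
117.217.127.167 AND mask = 117.217.127.0
117.217.127.75 AND mask = 117.217.127.0
Yes, same subnet (117.217.127.0)


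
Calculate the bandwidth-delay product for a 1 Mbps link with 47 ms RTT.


BDP = bandwidth * RTT
= 1 Mbps * 47 ms
= 1 * 1e6 * 47 / 1000 bits
= 47000 bits
= 5875 bytes
= 5.7373 KB
BDP = 47000 bits (5875 bytes)


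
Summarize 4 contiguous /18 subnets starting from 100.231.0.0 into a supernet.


Original prefix: /18
Number of subnets: 4 = 2^2
New prefix = 18 - 2 = 16
Supernet: 100.231.0.0/16


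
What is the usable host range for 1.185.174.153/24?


Network: 1.185.174.0
Broadcast: 1.185.174.255
First usable = network + 1
Last usable = broadcast - 1
Range: 1.185.174.1 to 1.185.174.254


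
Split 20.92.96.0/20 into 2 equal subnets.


New prefix = 20 + 1 = 21
Each subnet has 2048 addresses
  20.92.96.0/21
  20.92.104.0/21
Subnets: 20.92.96.0/21, 20.92.104.0/21


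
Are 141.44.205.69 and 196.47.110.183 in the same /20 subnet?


Mask: 255.255.240.0
141.44.205.69 AND mask = 141.44.192.0
196.47.110.183 AND mask = 196.47.96.0
No, different subnets (141.44.192.0 vs 196.47.96.0)


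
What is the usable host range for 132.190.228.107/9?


Network: 132.128.0.0
Broadcast: 132.255.255.255
First usable = network + 1
Last usable = broadcast - 1
Range: 132.128.0.1 to 132.255.255.254


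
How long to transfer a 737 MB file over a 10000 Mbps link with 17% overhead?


Effective throughput = 10000 * (1 - 17/100) = 8300 Mbps
File size in Mb = 737 * 8 = 5896 Mb
Time = 5896 / 8300
Time = 0.7104 seconds


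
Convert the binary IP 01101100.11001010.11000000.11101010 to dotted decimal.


01101100 = 108
11001010 = 202
11000000 = 192
11101010 = 234
IP: 108.202.192.234


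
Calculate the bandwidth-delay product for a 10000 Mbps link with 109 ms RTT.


BDP = bandwidth * RTT
= 10000 Mbps * 109 ms
= 10000 * 1e6 * 109 / 1000 bits
= 1090000000 bits
= 136250000 bytes
= 133056.6406 KB
BDP = 1090000000 bits (136250000 bytes)


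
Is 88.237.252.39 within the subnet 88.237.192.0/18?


Subnet network: 88.237.192.0
Test IP AND mask: 88.237.192.0
Yes, 88.237.252.39 is in 88.237.192.0/18


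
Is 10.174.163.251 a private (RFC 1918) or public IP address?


RFC 1918 private ranges:
  10.0.0.0/8 (10.0.0.0 - 10.255.255.255)
  172.16.0.0/12 (172.16.0.0 - 172.31.255.255)
  192.168.0.0/16 (192.168.0.0 - 192.168.255.255)
Private (in 10.0.0.0/8)


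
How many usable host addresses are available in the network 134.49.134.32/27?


Host bits = 32 - 27 = 5
Total addresses = 2^5 = 32
Usable = total - 2 (network and broadcast)
Usable hosts: 30


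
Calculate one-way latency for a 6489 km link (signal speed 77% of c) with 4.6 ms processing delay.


Speed = 0.77 * 3e5 km/s = 231000 km/s
Propagation delay = 6489 / 231000 = 0.0281 s = 28.0909 ms
Processing delay = 4.6 ms
Total one-way latency = 32.6909 ms


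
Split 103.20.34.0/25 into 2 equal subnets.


New prefix = 25 + 1 = 26
Each subnet has 64 addresses
  103.20.34.0/26
  103.20.34.64/26
Subnets: 103.20.34.0/26, 103.20.34.64/26


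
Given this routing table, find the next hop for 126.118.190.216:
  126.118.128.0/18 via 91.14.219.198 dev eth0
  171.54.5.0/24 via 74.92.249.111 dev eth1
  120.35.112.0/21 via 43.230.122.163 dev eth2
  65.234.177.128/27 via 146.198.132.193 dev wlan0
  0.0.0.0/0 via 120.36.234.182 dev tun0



Longest prefix match for 126.118.190.216:
  /18 126.118.128.0: MATCH
  /24 171.54.5.0: no
  /21 120.35.112.0: no
  /27 65.234.177.128: no
  /0 0.0.0.0: MATCH
Selected: next-hop 91.14.219.198 via eth0 (matched /18)


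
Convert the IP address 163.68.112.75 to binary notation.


163 = 10100011
68 = 01000100
112 = 01110000
75 = 01001011
Binary: 10100011.01000100.01110000.01001011


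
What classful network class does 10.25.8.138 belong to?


First octet: 10
Binary: 00001010
0xxxxxxx -> Class A (1-126)
Class A, default mask 255.0.0.0 (/8)


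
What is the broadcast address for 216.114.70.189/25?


Network: 216.114.70.128/25
Host bits = 7
Set all host bits to 1:
Broadcast: 216.114.70.255


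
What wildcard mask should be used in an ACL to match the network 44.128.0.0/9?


Subnet mask: 255.128.0.0
Wildcard = 255.255.255.255 - subnet mask
255 - 255 = 0
255 - 128 = 127
255 - 0 = 255
255 - 0 = 255
Wildcard: 0.127.255.255


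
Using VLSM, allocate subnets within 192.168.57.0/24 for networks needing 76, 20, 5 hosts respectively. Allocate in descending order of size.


76 hosts -> /25 (126 usable): 192.168.57.0/25
20 hosts -> /27 (30 usable): 192.168.57.128/27
5 hosts -> /29 (6 usable): 192.168.57.160/29
Allocation: 192.168.57.0/25 (76 hosts, 126 usable); 192.168.57.128/27 (20 hosts, 30 usable); 192.168.57.160/29 (5 hosts, 6 usable)


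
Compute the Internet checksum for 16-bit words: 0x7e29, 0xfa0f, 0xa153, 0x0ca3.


Sum all words (with carry folding):
+ 0x7e29 = 0x7e29
+ 0xfa0f = 0x7839
+ 0xa153 = 0x198d
+ 0x0ca3 = 0x2630
One's complement: ~0x2630
Checksum = 0xd9cf


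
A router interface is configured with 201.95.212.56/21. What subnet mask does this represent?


/21 means 21 network bits, 11 host bits
Binary: 11111111111111111111100000000000
Mask: 255.255.248.0


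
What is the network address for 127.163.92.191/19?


IP:   01111111.10100011.01011100.10111111
Mask: 11111111.11111111.11100000.00000000
AND operation:
Net:  01111111.10100011.01000000.00000000
Network: 127.163.64.0/19


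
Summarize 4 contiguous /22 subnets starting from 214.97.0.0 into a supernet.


Original prefix: /22
Number of subnets: 4 = 2^2
New prefix = 22 - 2 = 20
Supernet: 214.97.0.0/20


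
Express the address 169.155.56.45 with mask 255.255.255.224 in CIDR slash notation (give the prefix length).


Binary: 11111111.11111111.11111111.11100000
Count leading 1s
Prefix: /27


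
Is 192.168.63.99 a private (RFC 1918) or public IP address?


RFC 1918 private ranges:
  10.0.0.0/8 (10.0.0.0 - 10.255.255.255)
  172.16.0.0/12 (172.16.0.0 - 172.31.255.255)
  192.168.0.0/16 (192.168.0.0 - 192.168.255.255)
Private (in 192.168.0.0/16)


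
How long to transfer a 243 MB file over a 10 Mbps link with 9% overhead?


Effective throughput = 10 * (1 - 9/100) = 9.1 Mbps
File size in Mb = 243 * 8 = 1944 Mb
Time = 1944 / 9.1
Time = 213.6264 seconds


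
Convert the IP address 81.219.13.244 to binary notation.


81 = 01010001
219 = 11011011
13 = 00001101
244 = 11110100
Binary: 01010001.11011011.00001101.11110100


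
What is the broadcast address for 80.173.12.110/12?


Network: 80.160.0.0/12
Host bits = 20
Set all host bits to 1:
Broadcast: 80.175.255.255


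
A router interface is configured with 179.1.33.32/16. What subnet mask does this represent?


/16 means 16 network bits, 16 host bits
Binary: 11111111111111110000000000000000
Mask: 255.255.0.0


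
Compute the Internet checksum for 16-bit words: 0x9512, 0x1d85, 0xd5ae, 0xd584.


Sum all words (with carry folding):
+ 0x9512 = 0x9512
+ 0x1d85 = 0xb297
+ 0xd5ae = 0x8846
+ 0xd584 = 0x5dcb
One's complement: ~0x5dcb
Checksum = 0xa234


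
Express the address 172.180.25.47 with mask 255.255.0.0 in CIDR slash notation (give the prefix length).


Binary: 11111111.11111111.00000000.00000000
Count leading 1s
Prefix: /16


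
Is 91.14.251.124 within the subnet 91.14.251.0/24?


Subnet network: 91.14.251.0
Test IP AND mask: 91.14.251.0
Yes, 91.14.251.124 is in 91.14.251.0/24


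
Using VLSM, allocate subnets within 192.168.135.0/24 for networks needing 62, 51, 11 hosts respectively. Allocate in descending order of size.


62 hosts -> /26 (62 usable): 192.168.135.0/26
51 hosts -> /26 (62 usable): 192.168.135.64/26
11 hosts -> /28 (14 usable): 192.168.135.128/28
Allocation: 192.168.135.0/26 (62 hosts, 62 usable); 192.168.135.64/26 (51 hosts, 62 usable); 192.168.135.128/28 (11 hosts, 14 usable)


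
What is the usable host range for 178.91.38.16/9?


Network: 178.0.0.0
Broadcast: 178.127.255.255
First usable = network + 1
Last usable = broadcast - 1
Range: 178.0.0.1 to 178.127.255.254


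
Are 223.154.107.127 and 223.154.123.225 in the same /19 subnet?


Mask: 255.255.224.0
223.154.107.127 AND mask = 223.154.96.0
223.154.123.225 AND mask = 223.154.96.0
Yes, same subnet (223.154.96.0)


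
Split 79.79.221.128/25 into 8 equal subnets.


New prefix = 25 + 3 = 28
Each subnet has 16 addresses
  79.79.221.128/28
  79.79.221.144/28
  79.79.221.160/28
  79.79.221.176/28
  79.79.221.192/28
  79.79.221.208/28
  79.79.221.224/28
  79.79.221.240/28
Subnets: 79.79.221.128/28, 79.79.221.144/28, 79.79.221.160/28, 79.79.221.176/28, 79.79.221.192/28, 79.79.221.208/28, 79.79.221.224/28, 79.79.221.240/28


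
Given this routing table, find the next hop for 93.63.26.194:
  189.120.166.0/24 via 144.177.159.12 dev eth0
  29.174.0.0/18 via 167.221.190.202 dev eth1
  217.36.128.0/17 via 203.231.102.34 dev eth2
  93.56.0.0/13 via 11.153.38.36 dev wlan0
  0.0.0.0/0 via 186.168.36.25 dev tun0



Longest prefix match for 93.63.26.194:
  /24 189.120.166.0: no
  /18 29.174.0.0: no
  /17 217.36.128.0: no
  /13 93.56.0.0: MATCH
  /0 0.0.0.0: MATCH
Selected: next-hop 11.153.38.36 via wlan0 (matched /13)


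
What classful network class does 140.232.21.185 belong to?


First octet: 140
Binary: 10001100
10xxxxxx -> Class B (128-191)
Class B, default mask 255.255.0.0 (/16)


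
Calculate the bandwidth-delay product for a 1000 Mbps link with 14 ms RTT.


BDP = bandwidth * RTT
= 1000 Mbps * 14 ms
= 1000 * 1e6 * 14 / 1000 bits
= 14000000 bits
= 1750000 bytes
= 1708.9844 KB
BDP = 14000000 bits (1750000 bytes)


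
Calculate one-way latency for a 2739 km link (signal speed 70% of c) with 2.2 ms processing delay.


Speed = 0.7 * 3e5 km/s = 210000 km/s
Propagation delay = 2739 / 210000 = 0.013 s = 13.0429 ms
Processing delay = 2.2 ms
Total one-way latency = 15.2429 ms


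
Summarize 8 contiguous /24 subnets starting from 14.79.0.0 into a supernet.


Original prefix: /24
Number of subnets: 8 = 2^3
New prefix = 24 - 3 = 21
Supernet: 14.79.0.0/21


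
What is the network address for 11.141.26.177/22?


IP:   00001011.10001101.00011010.10110001
Mask: 11111111.11111111.11111100.00000000
AND operation:
Net:  00001011.10001101.00011000.00000000
Network: 11.141.24.0/22


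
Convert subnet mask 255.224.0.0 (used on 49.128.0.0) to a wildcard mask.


Subnet mask: 255.224.0.0
Wildcard = 255.255.255.255 - subnet mask
255 - 255 = 0
255 - 224 = 31
255 - 0 = 255
255 - 0 = 255
Wildcard: 0.31.255.255


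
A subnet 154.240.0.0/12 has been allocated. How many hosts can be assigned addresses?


Host bits = 32 - 12 = 20
Total addresses = 2^20 = 1048576
Usable = total - 2 (network and broadcast)
Usable hosts: 1048574


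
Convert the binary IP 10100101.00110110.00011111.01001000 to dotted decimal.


10100101 = 165
00110110 = 54
00011111 = 31
01001000 = 72
IP: 165.54.31.72


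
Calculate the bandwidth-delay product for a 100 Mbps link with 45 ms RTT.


BDP = bandwidth * RTT
= 100 Mbps * 45 ms
= 100 * 1e6 * 45 / 1000 bits
= 4500000 bits
= 562500 bytes
= 549.3164 KB
BDP = 4500000 bits (562500 bytes)


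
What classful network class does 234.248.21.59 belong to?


First octet: 234
Binary: 11101010
1110xxxx -> Class D (224-239)
Class D (multicast), default mask N/A


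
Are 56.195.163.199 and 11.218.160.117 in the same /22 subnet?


Mask: 255.255.252.0
56.195.163.199 AND mask = 56.195.160.0
11.218.160.117 AND mask = 11.218.160.0
No, different subnets (56.195.160.0 vs 11.218.160.0)


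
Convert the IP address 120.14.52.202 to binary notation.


120 = 01111000
14 = 00001110
52 = 00110100
202 = 11001010
Binary: 01111000.00001110.00110100.11001010


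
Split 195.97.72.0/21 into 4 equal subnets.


New prefix = 21 + 2 = 23
Each subnet has 512 addresses
  195.97.72.0/23
  195.97.74.0/23
  195.97.76.0/23
  195.97.78.0/23
Subnets: 195.97.72.0/23, 195.97.74.0/23, 195.97.76.0/23, 195.97.78.0/23


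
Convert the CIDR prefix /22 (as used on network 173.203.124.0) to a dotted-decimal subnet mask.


/22 means 22 network bits, 10 host bits
Binary: 11111111111111111111110000000000
Mask: 255.255.252.0


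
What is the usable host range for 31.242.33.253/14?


Network: 31.240.0.0
Broadcast: 31.243.255.255
First usable = network + 1
Last usable = broadcast - 1
Range: 31.240.0.1 to 31.243.255.254


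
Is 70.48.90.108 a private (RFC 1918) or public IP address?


RFC 1918 private ranges:
  10.0.0.0/8 (10.0.0.0 - 10.255.255.255)
  172.16.0.0/12 (172.16.0.0 - 172.31.255.255)
  192.168.0.0/16 (192.168.0.0 - 192.168.255.255)
Public (not in any RFC 1918 range)


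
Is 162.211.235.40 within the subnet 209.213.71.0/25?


Subnet network: 209.213.71.0
Test IP AND mask: 162.211.235.0
No, 162.211.235.40 is not in 209.213.71.0/25


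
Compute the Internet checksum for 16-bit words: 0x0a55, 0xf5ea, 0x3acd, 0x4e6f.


Sum all words (with carry folding):
+ 0x0a55 = 0x0a55
+ 0xf5ea = 0x0040
+ 0x3acd = 0x3b0d
+ 0x4e6f = 0x897c
One's complement: ~0x897c
Checksum = 0x7683


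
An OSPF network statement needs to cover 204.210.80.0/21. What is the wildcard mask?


Subnet mask: 255.255.248.0
Wildcard = 255.255.255.255 - subnet mask
255 - 255 = 0
255 - 255 = 0
255 - 248 = 7
255 - 0 = 255
Wildcard: 0.0.7.255


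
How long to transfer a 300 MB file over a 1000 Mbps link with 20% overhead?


Effective throughput = 1000 * (1 - 20/100) = 800 Mbps
File size in Mb = 300 * 8 = 2400 Mb
Time = 2400 / 800
Time = 3 seconds


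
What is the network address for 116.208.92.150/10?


IP:   01110100.11010000.01011100.10010110
Mask: 11111111.11000000.00000000.00000000
AND operation:
Net:  01110100.11000000.00000000.00000000
Network: 116.192.0.0/10


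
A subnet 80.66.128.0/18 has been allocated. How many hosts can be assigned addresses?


Host bits = 32 - 18 = 14
Total addresses = 2^14 = 16384
Usable = total - 2 (network and broadcast)
Usable hosts: 16382


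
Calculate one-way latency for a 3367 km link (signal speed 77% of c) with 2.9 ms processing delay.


Speed = 0.77 * 3e5 km/s = 231000 km/s
Propagation delay = 3367 / 231000 = 0.0146 s = 14.5758 ms
Processing delay = 2.9 ms
Total one-way latency = 17.4758 ms


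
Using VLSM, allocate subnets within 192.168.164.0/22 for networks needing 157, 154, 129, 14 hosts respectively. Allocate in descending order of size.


157 hosts -> /24 (254 usable): 192.168.164.0/24
154 hosts -> /24 (254 usable): 192.168.165.0/24
129 hosts -> /24 (254 usable): 192.168.166.0/24
14 hosts -> /28 (14 usable): 192.168.167.0/28
Allocation: 192.168.164.0/24 (157 hosts, 254 usable); 192.168.165.0/24 (154 hosts, 254 usable); 192.168.166.0/24 (129 hosts, 254 usable); 192.168.167.0/28 (14 hosts, 14 usable)


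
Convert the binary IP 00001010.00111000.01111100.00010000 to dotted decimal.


00001010 = 10
00111000 = 56
01111100 = 124
00010000 = 16
IP: 10.56.124.16


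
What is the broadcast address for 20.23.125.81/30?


Network: 20.23.125.80/30
Host bits = 2
Set all host bits to 1:
Broadcast: 20.23.125.83


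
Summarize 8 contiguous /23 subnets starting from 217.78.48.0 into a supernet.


Original prefix: /23
Number of subnets: 8 = 2^3
New prefix = 23 - 3 = 20
Supernet: 217.78.48.0/20


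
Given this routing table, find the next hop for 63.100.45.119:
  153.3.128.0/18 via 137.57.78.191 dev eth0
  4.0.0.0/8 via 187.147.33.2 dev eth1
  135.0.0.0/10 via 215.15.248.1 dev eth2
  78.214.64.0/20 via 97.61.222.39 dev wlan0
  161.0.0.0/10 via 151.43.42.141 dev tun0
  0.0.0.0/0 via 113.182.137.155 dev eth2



Longest prefix match for 63.100.45.119:
  /18 153.3.128.0: no
  /8 4.0.0.0: no
  /10 135.0.0.0: no
  /20 78.214.64.0: no
  /10 161.0.0.0: no
  /0 0.0.0.0: MATCH
Selected: next-hop 113.182.137.155 via eth2 (matched /0)


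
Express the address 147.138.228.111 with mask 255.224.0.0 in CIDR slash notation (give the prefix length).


Binary: 11111111.11100000.00000000.00000000
Count leading 1s
Prefix: /11


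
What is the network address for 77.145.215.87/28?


IP:   01001101.10010001.11010111.01010111
Mask: 11111111.11111111.11111111.11110000
AND operation:
Net:  01001101.10010001.11010111.01010000
Network: 77.145.215.80/28


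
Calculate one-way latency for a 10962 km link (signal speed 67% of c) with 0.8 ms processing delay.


Speed = 0.67 * 3e5 km/s = 201000 km/s
Propagation delay = 10962 / 201000 = 0.0545 s = 54.5373 ms
Processing delay = 0.8 ms
Total one-way latency = 55.3373 ms


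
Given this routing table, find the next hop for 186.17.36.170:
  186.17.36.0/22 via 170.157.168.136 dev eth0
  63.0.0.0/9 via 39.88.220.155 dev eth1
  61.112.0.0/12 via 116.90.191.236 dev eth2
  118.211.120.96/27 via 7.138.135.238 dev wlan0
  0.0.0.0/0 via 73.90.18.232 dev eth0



Longest prefix match for 186.17.36.170:
  /22 186.17.36.0: MATCH
  /9 63.0.0.0: no
  /12 61.112.0.0: no
  /27 118.211.120.96: no
  /0 0.0.0.0: MATCH
Selected: next-hop 170.157.168.136 via eth0 (matched /22)


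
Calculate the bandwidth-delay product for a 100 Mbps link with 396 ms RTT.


BDP = bandwidth * RTT
= 100 Mbps * 396 ms
= 100 * 1e6 * 396 / 1000 bits
= 39600000 bits
= 4950000 bytes
= 4833.9844 KB
BDP = 39600000 bits (4950000 bytes)


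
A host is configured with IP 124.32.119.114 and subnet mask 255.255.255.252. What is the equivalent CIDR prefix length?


Binary: 11111111.11111111.11111111.11111100
Count leading 1s
Prefix: /30


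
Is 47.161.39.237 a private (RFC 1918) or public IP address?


RFC 1918 private ranges:
  10.0.0.0/8 (10.0.0.0 - 10.255.255.255)
  172.16.0.0/12 (172.16.0.0 - 172.31.255.255)
  192.168.0.0/16 (192.168.0.0 - 192.168.255.255)
Public (not in any RFC 1918 range)


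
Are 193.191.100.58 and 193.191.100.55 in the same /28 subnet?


Mask: 255.255.255.240
193.191.100.58 AND mask = 193.191.100.48
193.191.100.55 AND mask = 193.191.100.48
Yes, same subnet (193.191.100.48)


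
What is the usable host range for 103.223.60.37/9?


Network: 103.128.0.0
Broadcast: 103.255.255.255
First usable = network + 1
Last usable = broadcast - 1
Range: 103.128.0.1 to 103.255.255.254


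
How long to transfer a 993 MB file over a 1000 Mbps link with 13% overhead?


Effective throughput = 1000 * (1 - 13/100) = 870 Mbps
File size in Mb = 993 * 8 = 7944 Mb
Time = 7944 / 870
Time = 9.131 seconds


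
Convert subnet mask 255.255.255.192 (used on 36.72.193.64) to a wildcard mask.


Subnet mask: 255.255.255.192
Wildcard = 255.255.255.255 - subnet mask
255 - 255 = 0
255 - 255 = 0
255 - 255 = 0
255 - 192 = 63
Wildcard: 0.0.0.63


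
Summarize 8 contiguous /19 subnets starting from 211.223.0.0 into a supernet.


Original prefix: /19
Number of subnets: 8 = 2^3
New prefix = 19 - 3 = 16
Supernet: 211.223.0.0/16


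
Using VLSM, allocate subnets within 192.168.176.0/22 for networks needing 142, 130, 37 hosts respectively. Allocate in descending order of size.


142 hosts -> /24 (254 usable): 192.168.176.0/24
130 hosts -> /24 (254 usable): 192.168.177.0/24
37 hosts -> /26 (62 usable): 192.168.178.0/26
Allocation: 192.168.176.0/24 (142 hosts, 254 usable); 192.168.177.0/24 (130 hosts, 254 usable); 192.168.178.0/26 (37 hosts, 62 usable)


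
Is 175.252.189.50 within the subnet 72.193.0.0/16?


Subnet network: 72.193.0.0
Test IP AND mask: 175.252.0.0
No, 175.252.189.50 is not in 72.193.0.0/16


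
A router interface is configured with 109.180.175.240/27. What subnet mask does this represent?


/27 means 27 network bits, 5 host bits
Binary: 11111111111111111111111111100000
Mask: 255.255.255.224


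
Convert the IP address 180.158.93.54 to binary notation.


180 = 10110100
158 = 10011110
93 = 01011101
54 = 00110110
Binary: 10110100.10011110.01011101.00110110


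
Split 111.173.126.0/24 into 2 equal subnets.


New prefix = 24 + 1 = 25
Each subnet has 128 addresses
  111.173.126.0/25
  111.173.126.128/25
Subnets: 111.173.126.0/25, 111.173.126.128/25


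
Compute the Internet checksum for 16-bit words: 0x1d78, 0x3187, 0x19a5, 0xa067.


Sum all words (with carry folding):
+ 0x1d78 = 0x1d78
+ 0x3187 = 0x4eff
+ 0x19a5 = 0x68a4
+ 0xa067 = 0x090c
One's complement: ~0x090c
Checksum = 0xf6f3


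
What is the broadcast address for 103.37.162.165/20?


Network: 103.37.160.0/20
Host bits = 12
Set all host bits to 1:
Broadcast: 103.37.175.255


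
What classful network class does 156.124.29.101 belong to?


First octet: 156
Binary: 10011100
10xxxxxx -> Class B (128-191)
Class B, default mask 255.255.0.0 (/16)


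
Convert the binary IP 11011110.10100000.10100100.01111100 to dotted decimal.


11011110 = 222
10100000 = 160
10100100 = 164
01111100 = 124
IP: 222.160.164.124


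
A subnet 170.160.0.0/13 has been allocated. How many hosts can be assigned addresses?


Host bits = 32 - 13 = 19
Total addresses = 2^19 = 524288
Usable = total - 2 (network and broadcast)
Usable hosts: 524286


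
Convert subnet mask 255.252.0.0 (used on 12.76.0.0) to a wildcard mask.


Subnet mask: 255.252.0.0
Wildcard = 255.255.255.255 - subnet mask
255 - 255 = 0
255 - 252 = 3
255 - 0 = 255
255 - 0 = 255
Wildcard: 0.3.255.255


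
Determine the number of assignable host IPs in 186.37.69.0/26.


Host bits = 32 - 26 = 6
Total addresses = 2^6 = 64
Usable = total - 2 (network and broadcast)
Usable hosts: 62


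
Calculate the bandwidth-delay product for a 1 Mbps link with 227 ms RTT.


BDP = bandwidth * RTT
= 1 Mbps * 227 ms
= 1 * 1e6 * 227 / 1000 bits
= 227000 bits
= 28375 bytes
= 27.71 KB
BDP = 227000 bits (28375 bytes)


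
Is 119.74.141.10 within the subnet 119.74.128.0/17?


Subnet network: 119.74.128.0
Test IP AND mask: 119.74.128.0
Yes, 119.74.141.10 is in 119.74.128.0/17


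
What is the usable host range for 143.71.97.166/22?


Network: 143.71.96.0
Broadcast: 143.71.99.255
First usable = network + 1
Last usable = broadcast - 1
Range: 143.71.96.1 to 143.71.99.254


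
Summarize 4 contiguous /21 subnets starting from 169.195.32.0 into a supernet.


Original prefix: /21
Number of subnets: 4 = 2^2
New prefix = 21 - 2 = 19
Supernet: 169.195.32.0/19


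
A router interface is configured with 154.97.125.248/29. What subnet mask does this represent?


/29 means 29 network bits, 3 host bits
Binary: 11111111111111111111111111111000
Mask: 255.255.255.248


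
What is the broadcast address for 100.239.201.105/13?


Network: 100.232.0.0/13
Host bits = 19
Set all host bits to 1:
Broadcast: 100.239.255.255


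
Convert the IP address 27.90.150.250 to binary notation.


27 = 00011011
90 = 01011010
150 = 10010110
250 = 11111010
Binary: 00011011.01011010.10010110.11111010


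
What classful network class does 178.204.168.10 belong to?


First octet: 178
Binary: 10110010
10xxxxxx -> Class B (128-191)
Class B, default mask 255.255.0.0 (/16)


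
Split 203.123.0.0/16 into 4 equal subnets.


New prefix = 16 + 2 = 18
Each subnet has 16384 addresses
  203.123.0.0/18
  203.123.64.0/18
  203.123.128.0/18
  203.123.192.0/18
Subnets: 203.123.0.0/18, 203.123.64.0/18, 203.123.128.0/18, 203.123.192.0/18


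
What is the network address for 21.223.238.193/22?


IP:   00010101.11011111.11101110.11000001
Mask: 11111111.11111111.11111100.00000000
AND operation:
Net:  00010101.11011111.11101100.00000000
Network: 21.223.236.0/22


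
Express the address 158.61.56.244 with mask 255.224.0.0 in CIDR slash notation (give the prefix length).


Binary: 11111111.11100000.00000000.00000000
Count leading 1s
Prefix: /11


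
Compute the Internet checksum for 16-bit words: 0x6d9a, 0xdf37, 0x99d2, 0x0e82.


Sum all words (with carry folding):
+ 0x6d9a = 0x6d9a
+ 0xdf37 = 0x4cd2
+ 0x99d2 = 0xe6a4
+ 0x0e82 = 0xf526
One's complement: ~0xf526
Checksum = 0x0ad9


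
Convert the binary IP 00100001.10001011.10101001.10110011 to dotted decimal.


00100001 = 33
10001011 = 139
10101001 = 169
10110011 = 179
IP: 33.139.169.179


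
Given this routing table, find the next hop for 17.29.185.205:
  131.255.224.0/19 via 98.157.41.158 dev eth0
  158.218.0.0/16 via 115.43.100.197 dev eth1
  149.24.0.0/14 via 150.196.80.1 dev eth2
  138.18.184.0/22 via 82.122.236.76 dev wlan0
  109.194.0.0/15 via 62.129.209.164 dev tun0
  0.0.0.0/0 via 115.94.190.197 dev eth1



Longest prefix match for 17.29.185.205:
  /19 131.255.224.0: no
  /16 158.218.0.0: no
  /14 149.24.0.0: no
  /22 138.18.184.0: no
  /15 109.194.0.0: no
  /0 0.0.0.0: MATCH
Selected: next-hop 115.94.190.197 via eth1 (matched /0)


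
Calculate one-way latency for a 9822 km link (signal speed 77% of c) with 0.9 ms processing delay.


Speed = 0.77 * 3e5 km/s = 231000 km/s
Propagation delay = 9822 / 231000 = 0.0425 s = 42.5195 ms
Processing delay = 0.9 ms
Total one-way latency = 43.4195 ms


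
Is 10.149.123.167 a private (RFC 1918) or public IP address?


RFC 1918 private ranges:
  10.0.0.0/8 (10.0.0.0 - 10.255.255.255)
  172.16.0.0/12 (172.16.0.0 - 172.31.255.255)
  192.168.0.0/16 (192.168.0.0 - 192.168.255.255)
Private (in 10.0.0.0/8)
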